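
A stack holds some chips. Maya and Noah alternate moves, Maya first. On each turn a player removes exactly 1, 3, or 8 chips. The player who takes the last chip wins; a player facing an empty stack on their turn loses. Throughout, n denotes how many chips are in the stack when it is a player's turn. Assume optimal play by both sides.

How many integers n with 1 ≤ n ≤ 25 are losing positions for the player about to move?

9

Build the W/L table. Terminal = L. A non-terminal position is W if it has a move to some L; otherwise it is L.
n=0: no move → L
n=1: reaches L-position 0 → W
n=2: only reaches 1(W), which is W → L
n=3: reaches L-position 2 → W
n=4: only reaches 3(W), 1(W), all W → L
n=5: reaches L-position 4 → W
n=6: only reaches 5(W), 3(W), all W → L
n=7: reaches L-position 6 → W
n=8: reaches L-position 0 → W
n=9: reaches L-position 6 → W
n=10: reaches L-position 2 → W
n=11: only reaches 10(W), 8(W), 3(W), all W → L
n=12: reaches L-position 11 → W
n=13: only reaches 12(W), 10(W), 5(W), all W → L
n=14: reaches L-position 13 → W
n=15: only reaches 14(W), 12(W), 7(W), all W → L
n=16: reaches L-position 15 → W
n=17: only reaches 16(W), 14(W), 9(W), all W → L
n=18: reaches L-position 17 → W
n=19: reaches L-position 11 → W
n=20: reaches L-position 17 → W
n=21: reaches L-position 13 → W
n=22: only reaches 21(W), 19(W), 14(W), all W → L
n=23: reaches L-position 22 → W
n=24: only reaches 23(W), 21(W), 16(W), all W → L
n=25: reaches L-position 24 → W
L entries with 1 ≤ n ≤ 25 (n=0 is outside the asked range and is not counted): n = 2, 4, 6, 11, 13, 15, 17, 22, 24; that makes 9.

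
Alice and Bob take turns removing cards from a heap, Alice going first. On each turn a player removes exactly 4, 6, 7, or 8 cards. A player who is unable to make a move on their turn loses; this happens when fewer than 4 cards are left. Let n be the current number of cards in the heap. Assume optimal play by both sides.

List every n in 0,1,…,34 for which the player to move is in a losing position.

Work bottom-up. With no move the player to move loses. Otherwise the position is W if at least one move leads to an L position for the opponent, and L if every move leads to a W.
n=0: no move → L
n=1: no move → L
n=2: no move → L
n=3: no move → L
n=4: reaches L-position 0 → W
n=5: reaches L-position 1 → W
n=6: reaches L-position 2 → W
n=7: reaches L-position 3 → W
n=8: reaches L-position 2 → W
n=9: reaches L-position 3 → W
n=10: reaches L-position 3 → W
n=11: reaches L-position 3 → W
n=12: only reaches 8(W), 6(W), 5(W), 4(W), all W → L
n=13: only reaches 9(W), 7(W), 6(W), 5(W), all W → L
n=14: only reaches 10(W), 8(W), 7(W), 6(W), all W → L
n=15: only reaches 11(W), 9(W), 8(W), 7(W), all W → L
n=16: reaches L-position 12 → W
n=17: reaches L-position 13 → W
n=18: reaches L-position 14 → W
n=19: reaches L-position 15 → W
n=20: reaches L-position 14 → W
n=21: reaches L-position 15 → W
n=22: reaches L-position 15 → W
n=23: reaches L-position 15 → W
n=24: only reaches 20(W), 18(W), 17(W), 16(W), all W → L
n=25: only reaches 21(W), 19(W), 18(W), 17(W), all W → L
n=26: only reaches 22(W), 20(W), 19(W), 18(W), all W → L
n=27: only reaches 23(W), 21(W), 20(W), 19(W), all W → L
n=28: reaches L-position 24 → W
n=29: reaches L-position 25 → W
n=30: reaches L-position 26 → W
n=31: reaches L-position 27 → W
n=32: reaches L-position 26 → W
n=33: reaches L-position 27 → W
n=34: reaches L-position 27 → W
Reading off the rows marked L gives the requested list; there are 12 such values of n.

0, 1, 2, 3, 12, 13, 14, 15, 24, 25, 26, 27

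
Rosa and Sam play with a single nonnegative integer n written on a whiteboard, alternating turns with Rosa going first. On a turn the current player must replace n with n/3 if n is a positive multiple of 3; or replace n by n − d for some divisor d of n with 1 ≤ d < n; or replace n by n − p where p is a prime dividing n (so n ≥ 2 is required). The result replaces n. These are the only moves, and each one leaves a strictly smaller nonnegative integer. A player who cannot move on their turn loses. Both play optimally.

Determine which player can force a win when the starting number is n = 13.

Rosa wins.

Work bottom-up. With no move the player to move loses. Otherwise the position is W if at least one move leads to an L position for the opponent, and L if every move leads to a W.
n=0: no move → L
n=1: no move → L
n=2: →0(L), so W
n=3: →0(L), so W
n=4: →2(W), 3(W) — all W, so L
n=5: →0(L), so W
n=6: →4(L), so W
n=7: →0(L), so W
n=8: →4(L), so W
n=9: →3(W), 6(W), 8(W) — all W, so L
n=10: →9(L), so W
n=11: →0(L), so W
n=12: →4(L), so W
n=13: →0(L), so W
The starting position 13 is W: Rosa should move to 0, handing over an L position.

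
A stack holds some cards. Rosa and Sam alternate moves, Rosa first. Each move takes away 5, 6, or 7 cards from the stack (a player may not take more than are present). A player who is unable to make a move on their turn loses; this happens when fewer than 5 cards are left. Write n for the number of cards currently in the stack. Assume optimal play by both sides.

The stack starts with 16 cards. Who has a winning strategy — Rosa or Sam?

Work bottom-up. With no move the player to move loses. Otherwise the position is W if at least one move leads to an L position for the opponent, and L if every move leads to a W.
n=0: no move → L
n=1: no move → L
n=2: no move → L
n=3: no move → L
n=4: no move → L
n=5: W (go to 0, an L position)
n=6: W (go to 1, an L position)
n=7: W (go to 2, an L position)
n=8: W (go to 3, an L position)
n=9: W (go to 4, an L position)
n=10: W (go to 4, an L position)
n=11: W (go to 4, an L position)
n=12: L (options 7(W), 6(W), 5(W) are all W)
n=13: L (options 8(W), 7(W), 6(W) are all W)
n=14: L (options 9(W), 8(W), 7(W) are all W)
n=15: L (options 10(W), 9(W), 8(W) are all W)
n=16: L (options 11(W), 10(W), 9(W) are all W)
Every move from 16 reaches a W position, so the mover loses.

Sam wins.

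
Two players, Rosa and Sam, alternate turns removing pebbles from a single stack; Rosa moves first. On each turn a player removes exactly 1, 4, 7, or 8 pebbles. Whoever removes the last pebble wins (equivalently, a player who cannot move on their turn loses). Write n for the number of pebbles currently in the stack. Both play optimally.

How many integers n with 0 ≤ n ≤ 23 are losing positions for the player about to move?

6

Work bottom-up. With no move the player to move loses. Otherwise the position is W if at least one move leads to an L position for the opponent, and L if every move leads to a W.
n=0: no move → L
n=1: →0(L), so W
n=2: →1(W) only, which is W, so L
n=3: →2(L), so W
n=4: →0(L), so W
n=5: →4(W), 1(W) — all W, so L
n=6: →5(L), so W
n=7: →0(L), so W
n=8: →0(L), so W
n=9: →5(L), so W
n=10: →2(L), so W
n=11: →10(W), 7(W), 4(W), 3(W) — all W, so L
n=12: →11(L), so W
n=13: →5(L), so W
n=14: →13(W), 10(W), 7(W), 6(W) — all W, so L
n=15: →14(L), so W
n=16: →15(W), 12(W), 9(W), 8(W) — all W, so L
n=17: →16(L), so W
n=18: →14(L), so W
n=19: →11(L), so W
n=20: →16(L), so W
n=21: →14(L), so W
n=22: →14(L), so W
n=23: →16(L), so W
L entries with 0 ≤ n ≤ 23: n = 0, 2, 5, 11, 14, 16; that makes 6.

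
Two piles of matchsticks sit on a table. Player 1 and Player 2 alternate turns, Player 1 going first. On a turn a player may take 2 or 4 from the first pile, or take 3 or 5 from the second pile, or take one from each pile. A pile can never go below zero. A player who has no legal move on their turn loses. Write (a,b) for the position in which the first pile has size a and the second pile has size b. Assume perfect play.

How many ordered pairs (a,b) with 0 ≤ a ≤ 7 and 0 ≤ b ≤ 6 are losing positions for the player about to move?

20

Build the W/L table. Terminal = L. A non-terminal position is W if it has a move to some L; otherwise it is L.
Every move lowers a or b (never raises either), so fill the grid row by row in increasing a, and left to right within a row: each cell's successors are then already labelled.
      b=0  b=1  b=2  b=3  b=4  b=5  b=6
a=0:    L    L    L    W    W    W    W
a=1:    L    W    W    W    L    W    L
a=2:    W    W    W    L    L    W    W
a=3:    W    L    L    L    W    W    W
a=4:    W    W    W    W    W    L    L
a=5:    W    W    W    W    W    L    W
a=6:    L    L    L    W    W    W    W
a=7:    L    W    W    W    L    W    L
Cells with no legal move (terminal, hence L): (0,0), (0,1), (0,2), (1,0).
The remaining L cells, each justified by listing all of its moves:
(1,4): L (options (1,1)(W), (0,3)(W) are all W)
(1,6): L (options (1,3)(W), (1,1)(W), (0,5)(W) are all W)
(2,3): L (options (0,3)(W), (2,0)(W), (1,2)(W) are all W)
(2,4): L (options (0,4)(W), (2,1)(W), (1,3)(W) are all W)
(3,1): L (options (1,1)(W), (2,0)(W) are all W)
(3,2): L (options (1,2)(W), (2,1)(W) are all W)
(3,3): L (options (1,3)(W), (3,0)(W), (2,2)(W) are all W)
(4,5): L (options (2,5)(W), (0,5)(W), (4,2)(W), (4,0)(W), (3,4)(W) are all W)
(4,6): L (options (2,6)(W), (0,6)(W), (4,3)(W), (4,1)(W), (3,5)(W) are all W)
(5,5): L (options (3,5)(W), (1,5)(W), (5,2)(W), (5,0)(W), (4,4)(W) are all W)
(6,0): L (options (4,0)(W), (2,0)(W) are all W)
(6,1): L (options (4,1)(W), (2,1)(W), (5,0)(W) are all W)
(6,2): L (options (4,2)(W), (2,2)(W), (5,1)(W) are all W)
(7,0): L (options (5,0)(W), (3,0)(W) are all W)
(7,4): L (options (5,4)(W), (3,4)(W), (7,1)(W), (6,3)(W) are all W)
(7,6): L (options (5,6)(W), (3,6)(W), (7,3)(W), (7,1)(W), (6,5)(W) are all W)
Every other cell has at least one move into one of the L cells above, so it is W.
L cells per row: a=0: 3, a=1: 3, a=2: 2, a=3: 3, a=4: 2, a=5: 1, a=6: 3, a=7: 3; total 20.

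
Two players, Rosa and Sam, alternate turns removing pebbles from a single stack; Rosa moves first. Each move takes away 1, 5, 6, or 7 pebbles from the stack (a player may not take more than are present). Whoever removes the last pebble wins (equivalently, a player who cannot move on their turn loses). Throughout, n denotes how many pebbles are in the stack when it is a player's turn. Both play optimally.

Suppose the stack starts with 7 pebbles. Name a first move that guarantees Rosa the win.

Compute win/loss labels from the base case upward. A position with no move is L. Any other position is W if it can reach an L in one move, else L.
n=0: no move → L
n=1: reaches L-position 0 → W
n=2: only reaches 1(W), which is W → L
n=3: reaches L-position 2 → W
n=4: only reaches 3(W), which is W → L
n=5: reaches L-position 4 → W
n=6: reaches L-position 0 → W
n=7: reaches L-position 2 → W
From 7, the L positions reachable in one move are: 2, 0. Any move reaching one of these is winning.

Remove 5, leaving 2.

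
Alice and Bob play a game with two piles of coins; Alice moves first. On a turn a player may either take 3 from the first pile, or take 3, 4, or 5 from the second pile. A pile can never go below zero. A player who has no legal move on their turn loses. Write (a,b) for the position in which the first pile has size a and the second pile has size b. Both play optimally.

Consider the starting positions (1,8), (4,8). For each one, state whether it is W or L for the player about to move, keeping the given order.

(1,8): L, (4,8): W

Positions with no move are L. A position that does have a move is losing for the player to move precisely when every available move leads to a winning position for the opponent. Fill in the labels:
No move ever increases a pile, so every position that can arise here has a ≤ 4 and b ≤ 8; it is enough to label the cells with 0 ≤ a ≤ 4 and 0 ≤ b ≤ 8.
Every move lowers a or b (never raises either), so fill the grid row by row in increasing a, and left to right within a row: each cell's successors are then already labelled.
      b=0  b=1  b=2  b=3  b=4  b=5  b=6  b=7  b=8
a=0:    L    L    L    W    W    W    W    W    L
a=1:    L    L    L    W    W    W    W    W    L
a=2:    L    L    L    W    W    W    W    W    L
a=3:    W    W    W    L    L    L    W    W    W
a=4:    W    W    W    L    L    L    W    W    W
Cells with no legal move (terminal, hence L): (0,0), (0,1), (0,2), (1,0), (1,1), (1,2), (2,0), (2,1), (2,2).
The remaining L cells, each justified by listing all of its moves:
(0,8): moves to (0,5)(W), (0,4)(W), (0,3)(W); every one is W ⇒ L
(1,8): moves to (1,5)(W), (1,4)(W), (1,3)(W); every one is W ⇒ L
(2,8): moves to (2,5)(W), (2,4)(W), (2,3)(W); every one is W ⇒ L
(3,3): moves to (0,3)(W), (3,0)(W); every one is W ⇒ L
(3,4): moves to (0,4)(W), (3,1)(W), (3,0)(W); every one is W ⇒ L
(3,5): moves to (0,5)(W), (3,2)(W), (3,1)(W), (3,0)(W); every one is W ⇒ L
(4,3): moves to (1,3)(W), (4,0)(W); every one is W ⇒ L
(4,4): moves to (1,4)(W), (4,1)(W), (4,0)(W); every one is W ⇒ L
(4,5): moves to (1,5)(W), (4,2)(W), (4,1)(W), (4,0)(W); every one is W ⇒ L
Every other cell has at least one move into one of the L cells above, so it is W.
(1,8): one of the L cells justified above, so L
(4,8): the move to (1,8) reaches an L cell, so W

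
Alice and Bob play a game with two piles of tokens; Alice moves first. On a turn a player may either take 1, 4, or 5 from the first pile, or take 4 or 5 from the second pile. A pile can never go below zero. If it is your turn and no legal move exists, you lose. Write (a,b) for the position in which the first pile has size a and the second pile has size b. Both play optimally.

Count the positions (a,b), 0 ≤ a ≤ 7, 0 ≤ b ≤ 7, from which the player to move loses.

16

Work bottom-up. With no move the player to move loses. Otherwise the position is W if at least one move leads to an L position for the opponent, and L if every move leads to a W.
Every move lowers a or b (never raises either), so fill the grid row by row in increasing a, and left to right within a row: each cell's successors are then already labelled.
      b=0  b=1  b=2  b=3  b=4  b=5  b=6  b=7
a=0:    L    L    L    L    W    W    W    W
a=1:    W    W    W    W    L    L    L    L
a=2:    L    L    L    L    W    W    W    W
a=3:    W    W    W    W    L    L    L    L
a=4:    W    W    W    W    W    W    W    W
a=5:    W    W    W    W    W    W    W    W
a=6:    W    W    W    W    W    W    W    W
a=7:    W    W    W    W    W    W    W    W
Cells with no legal move (terminal, hence L): (0,0), (0,1), (0,2), (0,3).
The remaining L cells, each justified by listing all of its moves:
(1,4): moves to (0,4)(W), (1,0)(W); every one is W ⇒ L
(1,5): moves to (0,5)(W), (1,1)(W), (1,0)(W); every one is W ⇒ L
(1,6): moves to (0,6)(W), (1,2)(W), (1,1)(W); every one is W ⇒ L
(1,7): moves to (0,7)(W), (1,3)(W), (1,2)(W); every one is W ⇒ L
(2,0): the only move is to (1,0)(W), a W ⇒ L
(2,1): the only move is to (1,1)(W), a W ⇒ L
(2,2): the only move is to (1,2)(W), a W ⇒ L
(2,3): the only move is to (1,3)(W), a W ⇒ L
(3,4): moves to (2,4)(W), (3,0)(W); every one is W ⇒ L
(3,5): moves to (2,5)(W), (3,1)(W), (3,0)(W); every one is W ⇒ L
(3,6): moves to (2,6)(W), (3,2)(W), (3,1)(W); every one is W ⇒ L
(3,7): moves to (2,7)(W), (3,3)(W), (3,2)(W); every one is W ⇒ L
Every other cell has at least one move into one of the L cells above, so it is W.
L cells per row: a=0: 4, a=1: 4, a=2: 4, a=3: 4, a=4: 0, a=5: 0, a=6: 0, a=7: 0; total 16.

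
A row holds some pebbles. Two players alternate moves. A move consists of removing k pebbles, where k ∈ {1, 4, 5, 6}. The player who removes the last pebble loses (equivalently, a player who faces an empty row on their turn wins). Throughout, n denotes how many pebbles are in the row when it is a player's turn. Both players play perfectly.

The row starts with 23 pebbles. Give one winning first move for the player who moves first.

Build the W/L table. Terminal = W. A non-terminal position is W if it has a move to some L; otherwise it is L.
n=0: no move; the opponent has just taken the last pebble and therefore loses → W
n=1: L (sole option 0(W) is W)
n=2: W (go to 1, an L position)
n=3: L (sole option 2(W) is W)
n=4: W (go to 3, an L position)
n=5: W (go to 1, an L position)
n=6: W (go to 1, an L position)
n=7: W (go to 3, an L position)
n=8: W (go to 3, an L position)
n=9: W (go to 3, an L position)
n=10: L (options 9(W), 6(W), 5(W), 4(W) are all W)
n=11: W (go to 10, an L position)
n=12: L (options 11(W), 8(W), 7(W), 6(W) are all W)
n=13: W (go to 12, an L position)
n=14: W (go to 10, an L position)
n=15: W (go to 10, an L position)
n=16: W (go to 12, an L position)
n=17: W (go to 12, an L position)
n=18: W (go to 12, an L position)
n=19: L (options 18(W), 15(W), 14(W), 13(W) are all W)
n=20: W (go to 19, an L position)
n=21: L (options 20(W), 17(W), 16(W), 15(W) are all W)
n=22: W (go to 21, an L position)
n=23: W (go to 19, an L position)
From 23, the L positions reachable in one move are: 19.

Remove 4, leaving 19.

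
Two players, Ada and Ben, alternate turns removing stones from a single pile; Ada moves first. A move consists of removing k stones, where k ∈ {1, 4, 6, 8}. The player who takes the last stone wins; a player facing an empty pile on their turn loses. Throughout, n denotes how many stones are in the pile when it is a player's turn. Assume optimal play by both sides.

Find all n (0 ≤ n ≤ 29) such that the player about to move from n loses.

Work bottom-up. With no move the player to move loses. Otherwise the position is W if at least one move leads to an L position for the opponent, and L if every move leads to a W.
n=0: no move → L
n=1: can move to 0, which is L ⇒ W
n=2: the only move is to 1(W), a W ⇒ L
n=3: can move to 2, which is L ⇒ W
n=4: can move to 0, which is L ⇒ W
n=5: moves to 4(W), 1(W); every one is W ⇒ L
n=6: can move to 5, which is L ⇒ W
n=7: moves to 6(W), 3(W), 1(W); every one is W ⇒ L
n=8: can move to 7, which is L ⇒ W
n=9: can move to 5, which is L ⇒ W
n=10: can move to 2, which is L ⇒ W
n=11: can move to 7, which is L ⇒ W
n=12: moves to 11(W), 8(W), 6(W), 4(W); every one is W ⇒ L
n=13: can move to 12, which is L ⇒ W
n=14: moves to 13(W), 10(W), 8(W), 6(W); every one is W ⇒ L
n=15: can move to 14, which is L ⇒ W
n=16: can move to 12, which is L ⇒ W
n=17: moves to 16(W), 13(W), 11(W), 9(W); every one is W ⇒ L
n=18: can move to 17, which is L ⇒ W
n=19: moves to 18(W), 15(W), 13(W), 11(W); every one is W ⇒ L
n=20: can move to 19, which is L ⇒ W
n=21: can move to 17, which is L ⇒ W
n=22: can move to 14, which is L ⇒ W
n=23: can move to 19, which is L ⇒ W
n=24: moves to 23(W), 20(W), 18(W), 16(W); every one is W ⇒ L
n=25: can move to 24, which is L ⇒ W
n=26: moves to 25(W), 22(W), 20(W), 18(W); every one is W ⇒ L
n=27: can move to 26, which is L ⇒ W
n=28: can move to 24, which is L ⇒ W
n=29: moves to 28(W), 25(W), 23(W), 21(W); every one is W ⇒ L
Reading off the rows marked L gives the requested list; there are 11 such values of n.

0, 2, 5, 7, 12, 14, 17, 19, 24, 26, 29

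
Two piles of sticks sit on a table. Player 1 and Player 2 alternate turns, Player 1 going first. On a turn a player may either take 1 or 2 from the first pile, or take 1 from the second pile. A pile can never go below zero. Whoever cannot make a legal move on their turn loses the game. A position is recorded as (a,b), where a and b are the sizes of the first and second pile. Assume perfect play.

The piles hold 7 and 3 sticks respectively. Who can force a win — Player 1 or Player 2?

Player 2 wins.

Work bottom-up. With no move the player to move loses. Otherwise the position is W if at least one move leads to an L position for the opponent, and L if every move leads to a W.
No move ever increases a pile, so every position that can arise here has a ≤ 7 and b ≤ 3; it is enough to label the cells with 0 ≤ a ≤ 7 and 0 ≤ b ≤ 3.
Every move lowers a or b (never raises either), so fill the grid row by row in increasing a, and left to right within a row: each cell's successors are then already labelled.
      b=0  b=1  b=2  b=3
a=0:    L    W    L    W
a=1:    W    L    W    L
a=2:    W    W    W    W
a=3:    L    W    L    W
a=4:    W    L    W    L
a=5:    W    W    W    W
a=6:    L    W    L    W
a=7:    W    L    W    L
Cells with no legal move (terminal, hence L): (0,0).
The remaining L cells, each justified by listing all of its moves:
(0,2): the only move is to (0,1)(W), a W ⇒ L
(1,1): moves to (0,1)(W), (1,0)(W); every one is W ⇒ L
(1,3): moves to (0,3)(W), (1,2)(W); every one is W ⇒ L
(3,0): moves to (2,0)(W), (1,0)(W); every one is W ⇒ L
(3,2): moves to (2,2)(W), (1,2)(W), (3,1)(W); every one is W ⇒ L
(4,1): moves to (3,1)(W), (2,1)(W), (4,0)(W); every one is W ⇒ L
(4,3): moves to (3,3)(W), (2,3)(W), (4,2)(W); every one is W ⇒ L
(6,0): moves to (5,0)(W), (4,0)(W); every one is W ⇒ L
(6,2): moves to (5,2)(W), (4,2)(W), (6,1)(W); every one is W ⇒ L
(7,1): moves to (6,1)(W), (5,1)(W), (7,0)(W); every one is W ⇒ L
(7,3): moves to (6,3)(W), (5,3)(W), (7,2)(W); every one is W ⇒ L
Every other cell has at least one move into one of the L cells above, so it is W.
Every move from (7,3) reaches a W position, so the mover loses.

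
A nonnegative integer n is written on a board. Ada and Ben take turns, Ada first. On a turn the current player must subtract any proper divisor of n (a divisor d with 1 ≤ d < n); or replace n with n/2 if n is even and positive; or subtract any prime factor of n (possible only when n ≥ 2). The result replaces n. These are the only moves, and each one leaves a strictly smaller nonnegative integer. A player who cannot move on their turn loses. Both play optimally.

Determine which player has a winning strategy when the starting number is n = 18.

Build the W/L table. Terminal = L. A non-terminal position is W if it has a move to some L; otherwise it is L.
n=0: no move → L
n=1: no move → L
n=2: can move to 0, which is L ⇒ W
n=3: can move to 0, which is L ⇒ W
n=4: moves to 2(W), 3(W); every one is W ⇒ L
n=5: can move to 0, which is L ⇒ W
n=6: can move to 4, which is L ⇒ W
n=7: can move to 0, which is L ⇒ W
n=8: can move to 4, which is L ⇒ W
n=9: moves to 6(W), 8(W); every one is W ⇒ L
n=10: can move to 9, which is L ⇒ W
n=11: can move to 0, which is L ⇒ W
n=12: can move to 9, which is L ⇒ W
n=13: can move to 0, which is L ⇒ W
n=14: moves to 7(W), 12(W), 13(W); every one is W ⇒ L
n=15: can move to 14, which is L ⇒ W
n=16: can move to 14, which is L ⇒ W
n=17: can move to 0, which is L ⇒ W
n=18: can move to 9, which is L ⇒ W
From 18 Ada can move to 9, reaching an L position.

Ada wins.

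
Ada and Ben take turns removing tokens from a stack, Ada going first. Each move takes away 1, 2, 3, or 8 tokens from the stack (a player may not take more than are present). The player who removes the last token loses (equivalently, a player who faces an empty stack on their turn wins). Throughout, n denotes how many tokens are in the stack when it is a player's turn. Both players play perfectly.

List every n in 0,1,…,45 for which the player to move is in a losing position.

1, 5, 10, 14, 19, 23, 28, 32, 37, 41

Label each position W (a win for the player to move) or L (a loss). A position with no legal move is W; any other position is W exactly when some move reaches an L, and L when every move reaches a W.
n=0: no move; the opponent has just taken the last token and therefore loses → W
n=1: the only move is to 0(W), a W ⇒ L
n=2: can move to 1, which is L ⇒ W
n=3: can move to 1, which is L ⇒ W
n=4: can move to 1, which is L ⇒ W
n=5: moves to 4(W), 3(W), 2(W); every one is W ⇒ L
n=6: can move to 5, which is L ⇒ W
n=7: can move to 5, which is L ⇒ W
n=8: can move to 5, which is L ⇒ W
n=9: can move to 1, which is L ⇒ W
n=10: moves to 9(W), 8(W), 7(W), 2(W); every one is W ⇒ L
n=11: can move to 10, which is L ⇒ W
n=12: can move to 10, which is L ⇒ W
n=13: can move to 10, which is L ⇒ W
n=14: moves to 13(W), 12(W), 11(W), 6(W); every one is W ⇒ L
n=15: can move to 14, which is L ⇒ W
n=16: can move to 14, which is L ⇒ W
n=17: can move to 14, which is L ⇒ W
n=18: can move to 10, which is L ⇒ W
n=19: moves to 18(W), 17(W), 16(W), 11(W); every one is W ⇒ L
n=20: can move to 19, which is L ⇒ W
n=21: can move to 19, which is L ⇒ W
n=22: can move to 19, which is L ⇒ W
n=23: moves to 22(W), 21(W), 20(W), 15(W); every one is W ⇒ L
n=24: can move to 23, which is L ⇒ W
n=25: can move to 23, which is L ⇒ W
n=26: can move to 23, which is L ⇒ W
n=27: can move to 19, which is L ⇒ W
n=28: moves to 27(W), 26(W), 25(W), 20(W); every one is W ⇒ L
n=29: can move to 28, which is L ⇒ W
n=30: can move to 28, which is L ⇒ W
n=31: can move to 28, which is L ⇒ W
n=32: moves to 31(W), 30(W), 29(W), 24(W); every one is W ⇒ L
n=33: can move to 32, which is L ⇒ W
n=34: can move to 32, which is L ⇒ W
n=35: can move to 32, which is L ⇒ W
n=36: can move to 28, which is L ⇒ W
n=37: moves to 36(W), 35(W), 34(W), 29(W); every one is W ⇒ L
n=38: can move to 37, which is L ⇒ W
n=39: can move to 37, which is L ⇒ W
n=40: can move to 37, which is L ⇒ W
n=41: moves to 40(W), 39(W), 38(W), 33(W); every one is W ⇒ L
n=42: can move to 41, which is L ⇒ W
n=43: can move to 41, which is L ⇒ W
n=44: can move to 41, which is L ⇒ W
n=45: can move to 37, which is L ⇒ W
Reading off the rows marked L gives the requested list; there are 10 such values of n.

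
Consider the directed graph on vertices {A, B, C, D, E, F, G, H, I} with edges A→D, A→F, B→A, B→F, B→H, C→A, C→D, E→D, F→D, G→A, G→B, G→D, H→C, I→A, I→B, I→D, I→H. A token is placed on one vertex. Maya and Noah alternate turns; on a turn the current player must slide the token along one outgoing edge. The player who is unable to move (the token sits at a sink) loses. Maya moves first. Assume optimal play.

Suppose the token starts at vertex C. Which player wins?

Maya wins.

Build the W/L table. Terminal = L. A non-terminal position is W if it has a move to some L; otherwise it is L.
Every edge goes from a vertex to one that appears earlier in the order D, F, A, C, H, E, B, I, G, so processing vertices in that order labels each vertex after all of its successors.
D: no outgoing edge → L
F: can move to D, which is L ⇒ W
A: can move to D, which is L ⇒ W
C: can move to D, which is L ⇒ W
H: the only move is to C(W), a W ⇒ L
E: can move to D, which is L ⇒ W
B: can move to H, which is L ⇒ W
I: can move to H, which is L ⇒ W
G: can move to D, which is L ⇒ W
From C Maya can move to D, reaching an L position.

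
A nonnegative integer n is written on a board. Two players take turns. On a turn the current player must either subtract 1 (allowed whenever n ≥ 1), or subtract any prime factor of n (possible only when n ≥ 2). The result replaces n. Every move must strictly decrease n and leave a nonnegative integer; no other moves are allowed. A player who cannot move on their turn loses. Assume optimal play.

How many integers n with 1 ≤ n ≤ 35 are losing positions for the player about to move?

Classify positions by backward induction: terminal positions (no move available) are L. From any other position, the mover wins iff some move reaches an L.
n=0: no move → L
n=1: reaches L-position 0 → W
n=2: reaches L-position 0 → W
n=3: reaches L-position 0 → W
n=4: only reaches 2(W), 3(W), all W → L
n=5: reaches L-position 0 → W
n=6: reaches L-position 4 → W
n=7: reaches L-position 0 → W
n=8: only reaches 6(W), 7(W), all W → L
n=9: reaches L-position 8 → W
n=10: reaches L-position 8 → W
n=11: reaches L-position 0 → W
n=12: only reaches 9(W), 10(W), 11(W), all W → L
n=13: reaches L-position 0 → W
n=14: reaches L-position 12 → W
n=15: reaches L-position 12 → W
n=16: only reaches 14(W), 15(W), all W → L
n=17: reaches L-position 0 → W
n=18: reaches L-position 16 → W
n=19: reaches L-position 0 → W
n=20: only reaches 15(W), 18(W), 19(W), all W → L
n=21: reaches L-position 20 → W
n=22: reaches L-position 20 → W
n=23: reaches L-position 0 → W
n=24: only reaches 21(W), 22(W), 23(W), all W → L
n=25: reaches L-position 20 → W
n=26: reaches L-position 24 → W
n=27: reaches L-position 24 → W
n=28: only reaches 21(W), 26(W), 27(W), all W → L
n=29: reaches L-position 0 → W
n=30: reaches L-position 28 → W
n=31: reaches L-position 0 → W
n=32: only reaches 30(W), 31(W), all W → L
n=33: reaches L-position 32 → W
n=34: reaches L-position 32 → W
n=35: reaches L-position 28 → W
L entries with 1 ≤ n ≤ 35 (n=0 is outside the asked range and is not counted): n = 4, 8, 12, 16, 20, 24, 28, 32; that makes 8.

8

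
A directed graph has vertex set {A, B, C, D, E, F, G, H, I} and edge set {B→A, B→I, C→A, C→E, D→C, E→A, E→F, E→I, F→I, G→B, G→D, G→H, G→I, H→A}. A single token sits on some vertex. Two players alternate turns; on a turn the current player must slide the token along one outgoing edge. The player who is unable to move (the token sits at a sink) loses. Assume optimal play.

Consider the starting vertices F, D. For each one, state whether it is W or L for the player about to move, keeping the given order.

F: W, D: L

Label each position W (a win for the player to move) or L (a loss). A position with no legal move is L; any other position is W exactly when some move reaches an L, and L when every move reaches a W.
Every edge goes from a vertex to one that appears earlier in the order A, I, H, F, E, C, D, B, G, so processing vertices in that order labels each vertex after all of its successors.
A: no outgoing edge → L
I: no outgoing edge → L
H: →A(L), so W
F: →I(L), so W
E: →I(L), so W
C: →A(L), so W
D: →C(W) only, which is W, so L
B: →I(L), so W
G: →D(L), so W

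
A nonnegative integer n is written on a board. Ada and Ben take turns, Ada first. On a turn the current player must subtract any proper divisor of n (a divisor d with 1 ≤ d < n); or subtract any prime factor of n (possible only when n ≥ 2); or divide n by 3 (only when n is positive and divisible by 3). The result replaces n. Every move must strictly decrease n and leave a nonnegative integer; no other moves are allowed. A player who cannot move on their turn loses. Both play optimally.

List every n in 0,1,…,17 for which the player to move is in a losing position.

Build the W/L table. Terminal = L. A non-terminal position is W if it has a move to some L; otherwise it is L.
n=0: no move → L
n=1: no move → L
n=2: →0(L), so W
n=3: →0(L), so W
n=4: →2(W), 3(W) — all W, so L
n=5: →0(L), so W
n=6: →4(L), so W
n=7: →0(L), so W
n=8: →4(L), so W
n=9: →3(W), 6(W), 8(W) — all W, so L
n=10: →9(L), so W
n=11: →0(L), so W
n=12: →4(L), so W
n=13: →0(L), so W
n=14: →7(W), 12(W), 13(W) — all W, so L
n=15: →14(L), so W
n=16: →14(L), so W
n=17: →0(L), so W
Reading off the rows marked L gives the requested list; there are 5 such values of n.

0, 1, 4, 9, 14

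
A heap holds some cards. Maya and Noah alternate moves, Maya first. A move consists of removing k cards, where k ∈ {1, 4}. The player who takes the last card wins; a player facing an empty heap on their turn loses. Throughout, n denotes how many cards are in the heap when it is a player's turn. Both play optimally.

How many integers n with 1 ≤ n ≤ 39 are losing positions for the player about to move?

15

Compute win/loss labels from the base case upward. A position with no move is L. Any other position is W if it can reach an L in one move, else L.
n=0: no move → L
n=1: reaches L-position 0 → W
n=2: only reaches 1(W), which is W → L
n=3: reaches L-position 2 → W
n=4: reaches L-position 0 → W
n=5: only reaches 4(W), 1(W), all W → L
n=6: reaches L-position 5 → W
n=7: only reaches 6(W), 3(W), all W → L
n=8: reaches L-position 7 → W
n=9: reaches L-position 5 → W
n=10: only reaches 9(W), 6(W), all W → L
n=11: reaches L-position 10 → W
n=12: only reaches 11(W), 8(W), all W → L
n=13: reaches L-position 12 → W
n=14: reaches L-position 10 → W
n=15: only reaches 14(W), 11(W), all W → L
n=16: reaches L-position 15 → W
n=17: only reaches 16(W), 13(W), all W → L
n=18: reaches L-position 17 → W
n=19: reaches L-position 15 → W
n=20: only reaches 19(W), 16(W), all W → L
n=21: reaches L-position 20 → W
n=22: only reaches 21(W), 18(W), all W → L
n=23: reaches L-position 22 → W
n=24: reaches L-position 20 → W
n=25: only reaches 24(W), 21(W), all W → L
n=26: reaches L-position 25 → W
n=27: only reaches 26(W), 23(W), all W → L
n=28: reaches L-position 27 → W
n=29: reaches L-position 25 → W
n=30: only reaches 29(W), 26(W), all W → L
n=31: reaches L-position 30 → W
n=32: only reaches 31(W), 28(W), all W → L
n=33: reaches L-position 32 → W
n=34: reaches L-position 30 → W
n=35: only reaches 34(W), 31(W), all W → L
n=36: reaches L-position 35 → W
n=37: only reaches 36(W), 33(W), all W → L
n=38: reaches L-position 37 → W
n=39: reaches L-position 35 → W
L entries with 1 ≤ n ≤ 39 (n=0 is outside the asked range and is not counted): n = 2, 5, 7, 10, 12, 15, 17, 20, 22, 25, 27, 30, 32, 35, 37; that makes 15.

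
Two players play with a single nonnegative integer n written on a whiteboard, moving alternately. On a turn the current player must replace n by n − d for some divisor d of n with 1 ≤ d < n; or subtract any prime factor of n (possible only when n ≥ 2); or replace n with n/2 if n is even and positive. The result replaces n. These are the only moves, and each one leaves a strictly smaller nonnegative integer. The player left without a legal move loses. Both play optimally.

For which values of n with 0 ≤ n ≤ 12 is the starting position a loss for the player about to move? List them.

Label each position W (a win for the player to move) or L (a loss). A position with no legal move is L; any other position is W exactly when some move reaches an L, and L when every move reaches a W.
n=0: no move → L
n=1: no move → L
n=2: W (go to 0, an L position)
n=3: W (go to 0, an L position)
n=4: L (options 2(W), 3(W) are all W)
n=5: W (go to 0, an L position)
n=6: W (go to 4, an L position)
n=7: W (go to 0, an L position)
n=8: W (go to 4, an L position)
n=9: L (options 6(W), 8(W) are all W)
n=10: W (go to 9, an L position)
n=11: W (go to 0, an L position)
n=12: W (go to 9, an L position)
The losing starting values of n are exactly the entries labelled L in this table (4 of them).

0, 1, 4, 9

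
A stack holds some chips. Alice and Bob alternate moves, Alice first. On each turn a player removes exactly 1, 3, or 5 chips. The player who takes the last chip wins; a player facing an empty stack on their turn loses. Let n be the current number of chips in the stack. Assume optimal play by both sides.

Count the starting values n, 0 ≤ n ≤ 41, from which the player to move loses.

21

Compute win/loss labels from the base case upward. A position with no move is L. Any other position is W if it can reach an L in one move, else L.
n=0: no move → L
n=1: W (go to 0, an L position)
n=2: L (sole option 1(W) is W)
n=3: W (go to 2, an L position)
n=4: L (options 3(W), 1(W) are all W)
n=5: W (go to 4, an L position)
n=6: L (options 5(W), 3(W), 1(W) are all W)
n=7: W (go to 6, an L position)
n=8: L (options 7(W), 5(W), 3(W) are all W)
n=9: W (go to 8, an L position)
n=10: L (options 9(W), 7(W), 5(W) are all W)
n=11: W (go to 10, an L position)
n=12: L (options 11(W), 9(W), 7(W) are all W)
n=13: W (go to 12, an L position)
n=14: L (options 13(W), 11(W), 9(W) are all W)
n=15: W (go to 14, an L position)
n=16: L (options 15(W), 13(W), 11(W) are all W)
n=17: W (go to 16, an L position)
n=18: L (options 17(W), 15(W), 13(W) are all W)
n=19: W (go to 18, an L position)
n=20: L (options 19(W), 17(W), 15(W) are all W)
n=21: W (go to 20, an L position)
n=22: L (options 21(W), 19(W), 17(W) are all W)
n=23: W (go to 22, an L position)
n=24: L (options 23(W), 21(W), 19(W) are all W)
n=25: W (go to 24, an L position)
n=26: L (options 25(W), 23(W), 21(W) are all W)
n=27: W (go to 26, an L position)
n=28: L (options 27(W), 25(W), 23(W) are all W)
n=29: W (go to 28, an L position)
n=30: L (options 29(W), 27(W), 25(W) are all W)
n=31: W (go to 30, an L position)
n=32: L (options 31(W), 29(W), 27(W) are all W)
n=33: W (go to 32, an L position)
n=34: L (options 33(W), 31(W), 29(W) are all W)
n=35: W (go to 34, an L position)
n=36: L (options 35(W), 33(W), 31(W) are all W)
n=37: W (go to 36, an L position)
n=38: L (options 37(W), 35(W), 33(W) are all W)
n=39: W (go to 38, an L position)
n=40: L (options 39(W), 37(W), 35(W) are all W)
n=41: W (go to 40, an L position)
L entries with 0 ≤ n ≤ 41: n = 0, 2, 4, 6, 8, 10, 12, 14, 16, 18, 20, 22, 24, 26, 28, 30, 32, 34, 36, 38, 40; that makes 21.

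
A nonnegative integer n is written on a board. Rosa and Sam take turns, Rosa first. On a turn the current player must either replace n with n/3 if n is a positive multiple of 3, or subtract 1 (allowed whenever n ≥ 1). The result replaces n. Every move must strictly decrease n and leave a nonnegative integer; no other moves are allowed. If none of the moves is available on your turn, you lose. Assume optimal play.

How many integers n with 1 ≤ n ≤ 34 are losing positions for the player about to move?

Work bottom-up. With no move the player to move loses. Otherwise the position is W if at least one move leads to an L position for the opponent, and L if every move leads to a W.
n=0: no move → L
n=1: →0(L), so W
n=2: →1(W) only, which is W, so L
n=3: →2(L), so W
n=4: →3(W) only, which is W, so L
n=5: →4(L), so W
n=6: →2(L), so W
n=7: →6(W) only, which is W, so L
n=8: →7(L), so W
n=9: →3(W), 8(W) — all W, so L
n=10: →9(L), so W
n=11: →10(W) only, which is W, so L
n=12: →4(L), so W
n=13: →12(W) only, which is W, so L
n=14: →13(L), so W
n=15: →5(W), 14(W) — all W, so L
n=16: →15(L), so W
n=17: →16(W) only, which is W, so L
n=18: →17(L), so W
n=19: →18(W) only, which is W, so L
n=20: →19(L), so W
n=21: →7(L), so W
n=22: →21(W) only, which is W, so L
n=23: →22(L), so W
n=24: →8(W), 23(W) — all W, so L
n=25: →24(L), so W
n=26: →25(W) only, which is W, so L
n=27: →9(L), so W
n=28: →27(W) only, which is W, so L
n=29: →28(L), so W
n=30: →10(W), 29(W) — all W, so L
n=31: →30(L), so W
n=32: →31(W) only, which is W, so L
n=33: →11(L), so W
n=34: →33(W) only, which is W, so L
L entries with 1 ≤ n ≤ 34 (n=0 is outside the asked range and is not counted): n = 2, 4, 7, 9, 11, 13, 15, 17, 19, 22, 24, 26, 28, 30, 32, 34; that makes 16.

16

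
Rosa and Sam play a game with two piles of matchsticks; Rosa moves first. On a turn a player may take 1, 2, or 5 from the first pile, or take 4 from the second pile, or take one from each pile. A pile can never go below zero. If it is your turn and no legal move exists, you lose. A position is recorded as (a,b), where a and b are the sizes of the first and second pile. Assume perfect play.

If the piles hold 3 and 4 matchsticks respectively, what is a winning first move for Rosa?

Move to (2,4).

Compute win/loss labels from the base case upward. A position with no move is L. Any other position is W if it can reach an L in one move, else L.
No move ever increases a pile, so every position that can arise here has a ≤ 3 and b ≤ 4; it is enough to label the cells with 0 ≤ a ≤ 3 and 0 ≤ b ≤ 4.
Every move lowers a or b (never raises either), so fill the grid row by row in increasing a, and left to right within a row: each cell's successors are then already labelled.
      b=0  b=1  b=2  b=3  b=4
a=0:    L    L    L    L    W
a=1:    W    W    W    W    W
a=2:    W    W    W    W    L
a=3:    L    L    L    L    W
Cells with no legal move (terminal, hence L): (0,0), (0,1), (0,2), (0,3).
The remaining L cells, each justified by listing all of its moves:
(2,4): →(1,4)(W), (0,4)(W), (2,0)(W), (1,3)(W) — all W, so L
(3,0): →(2,0)(W), (1,0)(W) — all W, so L
(3,1): →(2,1)(W), (1,1)(W), (2,0)(W) — all W, so L
(3,2): →(2,2)(W), (1,2)(W), (2,1)(W) — all W, so L
(3,3): →(2,3)(W), (1,3)(W), (2,2)(W) — all W, so L
Every other cell has at least one move into one of the L cells above, so it is W.
From (3,4), the L positions reachable in one move are: (2,4), (3,0). Any move reaching one of these is winning.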